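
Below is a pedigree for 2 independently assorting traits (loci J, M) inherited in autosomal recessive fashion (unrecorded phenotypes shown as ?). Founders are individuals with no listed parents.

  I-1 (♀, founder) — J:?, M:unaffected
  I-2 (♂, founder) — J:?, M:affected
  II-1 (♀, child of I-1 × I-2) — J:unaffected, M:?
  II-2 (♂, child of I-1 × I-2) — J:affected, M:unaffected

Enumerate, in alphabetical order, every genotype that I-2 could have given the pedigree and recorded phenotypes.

I-2 ∈ {Jj mm, jj mm}

J/I-1 ? ·: Jj|jj
J/I-2 ? ·: Jj|jj
J/II-1 un I-1×I-2: JJ|Jj
J/II-2 aff I-1×I-2: jj
⇒ J over [I-1,I-2,II-1,II-2]: 4 consistent
M/I-1 un ·: MM|Mm
M/I-2 aff ·: mm
M/II-1 ? I-1×I-2: Mm|mm
M/II-2 un I-1×I-2: Mm
⇒ M over [I-1,I-2,II-1,II-2]: 3 consistent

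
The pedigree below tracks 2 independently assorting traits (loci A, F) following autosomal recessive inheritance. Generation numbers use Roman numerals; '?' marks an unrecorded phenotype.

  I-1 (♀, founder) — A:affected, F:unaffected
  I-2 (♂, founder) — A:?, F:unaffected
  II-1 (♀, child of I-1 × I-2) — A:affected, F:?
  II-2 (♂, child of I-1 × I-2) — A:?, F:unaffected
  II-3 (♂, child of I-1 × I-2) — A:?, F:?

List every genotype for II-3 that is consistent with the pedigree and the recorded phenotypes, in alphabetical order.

II-3 ∈ {Aa FF, Aa Ff, Aa ff, aa FF, aa Ff, aa ff}

A/I-1 aff ·: aa
A/I-2 ? ·: Aa|aa
A/II-1 aff I-1×I-2: aa
A/II-2 ? I-1×I-2: Aa|aa
A/II-3 ? I-1×I-2: Aa|aa
⇒ A over [I-1,I-2,II-1,II-2,II-3]: 5 consistent
F/I-1 un ·: FF|Ff
F/I-2 un ·: FF|Ff
F/II-1 ? I-1×I-2: FF|Ff|ff
F/II-2 un I-1×I-2: FF|Ff
F/II-3 ? I-1×I-2: FF|Ff|ff
⇒ F over [I-1,I-2,II-1,II-2,II-3]: 35 consistent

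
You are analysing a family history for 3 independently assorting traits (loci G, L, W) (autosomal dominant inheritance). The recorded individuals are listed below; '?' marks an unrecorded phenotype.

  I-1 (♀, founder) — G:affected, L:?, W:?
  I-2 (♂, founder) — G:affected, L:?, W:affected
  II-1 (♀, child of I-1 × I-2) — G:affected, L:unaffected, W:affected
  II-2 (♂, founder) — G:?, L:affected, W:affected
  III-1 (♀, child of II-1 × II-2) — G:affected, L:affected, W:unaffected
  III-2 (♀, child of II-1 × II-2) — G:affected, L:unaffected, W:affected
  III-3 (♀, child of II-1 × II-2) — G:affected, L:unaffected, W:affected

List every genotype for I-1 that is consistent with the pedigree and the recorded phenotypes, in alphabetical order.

I-1 ∈ {GG Ll WW, GG Ll Ww, GG Ll ww, GG ll WW, GG ll Ww, GG ll ww, Gg Ll WW, Gg Ll Ww, Gg Ll ww, Gg ll WW, Gg ll Ww, Gg ll ww}

G/I-1 aff ·: Gg|GG
G/I-2 aff ·: Gg|GG
G/II-1 aff I-1×I-2: Gg|GG
G/II-2 ? ·: gg|Gg|GG
G/III-1 aff II-1×II-2: Gg|GG
G/III-2 aff II-1×II-2: Gg|GG
G/III-3 aff II-1×II-2: Gg|GG
⇒ G over [I-1,I-2,II-1,II-2,III-1,III-2,III-3]: 91 consistent
L/I-1 ? ·: ll|Ll
L/I-2 ? ·: ll|Ll
L/II-1 un I-1×I-2: ll
L/II-2 aff ·: Ll
L/III-1 aff II-1×II-2: Ll
L/III-2 un II-1×II-2: ll
L/III-3 un II-1×II-2: ll
⇒ L over [I-1,I-2,II-1,II-2,III-1,III-2,III-3]: 4 consistent
W/I-1 ? ·: ww|Ww|WW
W/I-2 aff ·: Ww|WW
W/II-1 aff I-1×I-2: Ww
W/II-2 aff ·: Ww
W/III-1 un II-1×II-2: ww
W/III-2 aff II-1×II-2: Ww|WW
W/III-3 aff II-1×II-2: Ww|WW
⇒ W over [I-1,I-2,II-1,II-2,III-1,III-2,III-3]: 20 consistent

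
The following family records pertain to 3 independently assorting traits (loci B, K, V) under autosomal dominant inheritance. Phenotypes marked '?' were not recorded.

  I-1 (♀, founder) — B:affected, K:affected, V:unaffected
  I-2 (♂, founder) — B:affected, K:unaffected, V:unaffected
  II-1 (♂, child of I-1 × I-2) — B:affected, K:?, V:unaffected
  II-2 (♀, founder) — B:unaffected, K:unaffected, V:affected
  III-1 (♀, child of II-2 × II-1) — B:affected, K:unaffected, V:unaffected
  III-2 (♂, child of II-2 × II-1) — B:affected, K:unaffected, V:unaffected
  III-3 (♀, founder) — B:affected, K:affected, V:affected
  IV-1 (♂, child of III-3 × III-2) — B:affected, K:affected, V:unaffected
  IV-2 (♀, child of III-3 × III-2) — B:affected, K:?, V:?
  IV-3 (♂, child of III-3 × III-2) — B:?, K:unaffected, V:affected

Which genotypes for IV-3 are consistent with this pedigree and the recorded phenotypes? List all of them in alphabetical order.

B/I-1 aff ·: Bb|BB
B/I-2 aff ·: Bb|BB
B/II-1 aff I-1×I-2: Bb|BB
B/II-2 un ·: bb
B/III-1 aff II-2×II-1: Bb
B/III-2 aff II-2×II-1: Bb
B/III-3 aff ·: Bb|BB
B/IV-1 aff III-3×III-2: Bb|BB
B/IV-2 aff III-3×III-2: Bb|BB
B/IV-3 ? III-3×III-2: bb|Bb|BB
⇒ B over [I-1,I-2,II-1,II-2,III-1,III-2,III-3,IV-1,IV-2,IV-3]: 140 consistent
K/I-1 aff ·: Kk|KK
K/I-2 un ·: kk
K/II-1 ? I-1×I-2: kk|Kk
K/II-2 un ·: kk
K/III-1 un II-2×II-1: kk
K/III-2 un II-2×II-1: kk
K/III-3 aff ·: Kk
K/IV-1 aff III-3×III-2: Kk
K/IV-2 ? III-3×III-2: kk|Kk
K/IV-3 un III-3×III-2: kk
⇒ K over [I-1,I-2,II-1,II-2,III-1,III-2,III-3,IV-1,IV-2,IV-3]: 6 consistent
V/I-1 un ·: vv
V/I-2 un ·: vv
V/II-1 un I-1×I-2: vv
V/II-2 aff ·: Vv
V/III-1 un II-2×II-1: vv
V/III-2 un II-2×II-1: vv
V/III-3 aff ·: Vv
V/IV-1 un III-3×III-2: vv
V/IV-2 ? III-3×III-2: vv|Vv
V/IV-3 aff III-3×III-2: Vv
⇒ V over [I-1,I-2,II-1,II-2,III-1,III-2,III-3,IV-1,IV-2,IV-3]: 2 consistent

IV-3 ∈ {BB kk Vv, Bb kk Vv, bb kk Vv}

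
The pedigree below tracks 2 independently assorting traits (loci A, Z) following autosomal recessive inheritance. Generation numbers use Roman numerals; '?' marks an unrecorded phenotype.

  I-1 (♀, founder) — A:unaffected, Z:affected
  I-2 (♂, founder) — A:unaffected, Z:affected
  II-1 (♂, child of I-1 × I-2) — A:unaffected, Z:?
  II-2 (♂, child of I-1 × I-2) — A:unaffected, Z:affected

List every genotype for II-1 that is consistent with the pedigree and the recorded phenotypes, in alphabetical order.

II-1 ∈ {AA zz, Aa zz}

A/I-1 un ·: AA|Aa
A/I-2 un ·: AA|Aa
A/II-1 un I-1×I-2: AA|Aa
A/II-2 un I-1×I-2: AA|Aa
⇒ A over [I-1,I-2,II-1,II-2]: 13 consistent
Z/I-1 aff ·: zz
Z/I-2 aff ·: zz
Z/II-1 ? I-1×I-2: zz
Z/II-2 aff I-1×I-2: zz
⇒ Z over [I-1,I-2,II-1,II-2]: 1 consistent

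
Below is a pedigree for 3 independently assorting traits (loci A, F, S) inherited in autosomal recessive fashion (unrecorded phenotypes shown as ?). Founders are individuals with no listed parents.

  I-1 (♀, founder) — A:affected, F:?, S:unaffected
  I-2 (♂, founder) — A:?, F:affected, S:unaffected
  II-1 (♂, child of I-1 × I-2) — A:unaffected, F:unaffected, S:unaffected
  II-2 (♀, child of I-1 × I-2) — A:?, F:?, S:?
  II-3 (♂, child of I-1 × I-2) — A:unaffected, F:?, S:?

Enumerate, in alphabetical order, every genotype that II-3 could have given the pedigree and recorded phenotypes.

A/I-1 aff ·: aa
A/I-2 ? ·: AA|Aa
A/II-1 un I-1×I-2: Aa
A/II-2 ? I-1×I-2: Aa|aa
A/II-3 un I-1×I-2: Aa
⇒ A over [I-1,I-2,II-1,II-2,II-3]: 3 consistent
F/I-1 ? ·: FF|Ff
F/I-2 aff ·: ff
F/II-1 un I-1×I-2: Ff
F/II-2 ? I-1×I-2: Ff|ff
F/II-3 ? I-1×I-2: Ff|ff
⇒ F over [I-1,I-2,II-1,II-2,II-3]: 5 consistent
S/I-1 un ·: SS|Ss
S/I-2 un ·: SS|Ss
S/II-1 un I-1×I-2: SS|Ss
S/II-2 ? I-1×I-2: SS|Ss|ss
S/II-3 ? I-1×I-2: SS|Ss|ss
⇒ S over [I-1,I-2,II-1,II-2,II-3]: 35 consistent

II-3 ∈ {Aa Ff SS, Aa Ff Ss, Aa Ff ss, Aa ff SS, Aa ff Ss, Aa ff ss}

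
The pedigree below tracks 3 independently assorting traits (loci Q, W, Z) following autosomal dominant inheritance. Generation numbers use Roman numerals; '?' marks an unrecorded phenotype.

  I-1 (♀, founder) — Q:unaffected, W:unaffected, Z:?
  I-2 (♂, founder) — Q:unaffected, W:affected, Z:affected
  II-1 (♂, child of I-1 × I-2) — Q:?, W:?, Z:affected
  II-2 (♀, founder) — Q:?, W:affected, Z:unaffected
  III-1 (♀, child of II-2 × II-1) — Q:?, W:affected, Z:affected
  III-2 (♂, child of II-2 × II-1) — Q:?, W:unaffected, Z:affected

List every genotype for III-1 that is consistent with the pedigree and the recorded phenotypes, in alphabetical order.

Q/I-1 un ·: qq
Q/I-2 un ·: qq
Q/II-1 ? I-1×I-2: qq
Q/II-2 ? ·: qq|Qq|QQ
Q/III-1 ? II-2×II-1: qq|Qq
Q/III-2 ? II-2×II-1: qq|Qq
⇒ Q over [I-1,I-2,II-1,II-2,III-1,III-2]: 6 consistent
W/I-1 un ·: ww
W/I-2 aff ·: Ww|WW
W/II-1 ? I-1×I-2: ww|Ww
W/II-2 aff ·: Ww
W/III-1 aff II-2×II-1: Ww|WW
W/III-2 un II-2×II-1: ww
⇒ W over [I-1,I-2,II-1,II-2,III-1,III-2]: 5 consistent
Z/I-1 ? ·: zz|Zz|ZZ
Z/I-2 aff ·: Zz|ZZ
Z/II-1 aff I-1×I-2: Zz|ZZ
Z/II-2 un ·: zz
Z/III-1 aff II-2×II-1: Zz
Z/III-2 aff II-2×II-1: Zz
⇒ Z over [I-1,I-2,II-1,II-2,III-1,III-2]: 9 consistent

III-1 ∈ {Qq WW Zz, Qq Ww Zz, qq WW Zz, qq Ww Zz}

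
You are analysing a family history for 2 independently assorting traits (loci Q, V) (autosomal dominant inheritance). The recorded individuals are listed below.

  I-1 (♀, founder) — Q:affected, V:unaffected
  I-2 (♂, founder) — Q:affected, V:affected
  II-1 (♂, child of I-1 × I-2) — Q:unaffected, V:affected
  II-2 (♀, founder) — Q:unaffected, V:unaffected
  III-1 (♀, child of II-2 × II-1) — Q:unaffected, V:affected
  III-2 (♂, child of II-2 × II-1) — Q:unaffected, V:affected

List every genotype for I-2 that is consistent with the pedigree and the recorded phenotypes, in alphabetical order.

I-2 ∈ {Qq VV, Qq Vv}

Q/I-1 aff ·: Qq
Q/I-2 aff ·: Qq
Q/II-1 un I-1×I-2: qq
Q/II-2 un ·: qq
Q/III-1 un II-2×II-1: qq
Q/III-2 un II-2×II-1: qq
⇒ Q over [I-1,I-2,II-1,II-2,III-1,III-2]: 1 consistent
V/I-1 un ·: vv
V/I-2 aff ·: Vv|VV
V/II-1 aff I-1×I-2: Vv
V/II-2 un ·: vv
V/III-1 aff II-2×II-1: Vv
V/III-2 aff II-2×II-1: Vv
⇒ V over [I-1,I-2,II-1,II-2,III-1,III-2]: 2 consistent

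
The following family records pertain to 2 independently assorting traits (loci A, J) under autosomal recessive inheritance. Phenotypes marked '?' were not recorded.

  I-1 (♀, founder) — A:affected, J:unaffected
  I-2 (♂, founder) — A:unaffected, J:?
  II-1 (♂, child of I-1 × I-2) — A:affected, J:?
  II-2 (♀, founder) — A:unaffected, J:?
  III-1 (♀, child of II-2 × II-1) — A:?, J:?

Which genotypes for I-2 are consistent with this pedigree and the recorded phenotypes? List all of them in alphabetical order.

I-2 ∈ {Aa JJ, Aa Jj, Aa jj}

A/I-1 aff ·: aa
A/I-2 un ·: Aa
A/II-1 aff I-1×I-2: aa
A/II-2 un ·: AA|Aa
A/III-1 ? II-2×II-1: Aa|aa
⇒ A over [I-1,I-2,II-1,II-2,III-1]: 3 consistent
J/I-1 un ·: JJ|Jj
J/I-2 ? ·: JJ|Jj|jj
J/II-1 ? I-1×I-2: JJ|Jj|jj
J/II-2 ? ·: JJ|Jj|jj
J/III-1 ? II-2×II-1: JJ|Jj|jj
⇒ J over [I-1,I-2,II-1,II-2,III-1]: 59 consistent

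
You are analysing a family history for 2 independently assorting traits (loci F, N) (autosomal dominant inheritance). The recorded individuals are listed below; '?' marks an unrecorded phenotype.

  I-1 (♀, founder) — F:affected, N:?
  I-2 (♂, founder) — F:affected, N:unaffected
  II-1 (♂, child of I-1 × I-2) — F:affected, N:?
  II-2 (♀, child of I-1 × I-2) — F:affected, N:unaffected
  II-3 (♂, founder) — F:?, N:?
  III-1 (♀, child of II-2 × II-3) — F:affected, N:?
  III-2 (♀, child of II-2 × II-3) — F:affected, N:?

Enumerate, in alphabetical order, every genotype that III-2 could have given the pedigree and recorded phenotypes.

III-2 ∈ {FF Nn, FF nn, Ff Nn, Ff nn}

F/I-1 aff ·: Ff|FF
F/I-2 aff ·: Ff|FF
F/II-1 aff I-1×I-2: Ff|FF
F/II-2 aff I-1×I-2: Ff|FF
F/II-3 ? ·: ff|Ff|FF
F/III-1 aff II-2×II-3: Ff|FF
F/III-2 aff II-2×II-3: Ff|FF
⇒ F over [I-1,I-2,II-1,II-2,II-3,III-1,III-2]: 96 consistent
N/I-1 ? ·: nn|Nn
N/I-2 un ·: nn
N/II-1 ? I-1×I-2: nn|Nn
N/II-2 un I-1×I-2: nn
N/II-3 ? ·: nn|Nn|NN
N/III-1 ? II-2×II-3: nn|Nn
N/III-2 ? II-2×II-3: nn|Nn
⇒ N over [I-1,I-2,II-1,II-2,II-3,III-1,III-2]: 18 consistent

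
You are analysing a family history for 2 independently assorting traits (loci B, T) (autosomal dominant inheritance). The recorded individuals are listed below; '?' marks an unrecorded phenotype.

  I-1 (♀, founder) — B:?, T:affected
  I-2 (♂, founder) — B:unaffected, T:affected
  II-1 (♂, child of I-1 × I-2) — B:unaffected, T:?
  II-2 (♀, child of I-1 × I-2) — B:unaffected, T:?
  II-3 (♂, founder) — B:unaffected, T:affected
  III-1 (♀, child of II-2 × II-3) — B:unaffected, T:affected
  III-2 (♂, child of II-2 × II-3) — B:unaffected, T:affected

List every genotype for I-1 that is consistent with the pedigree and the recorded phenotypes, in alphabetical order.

I-1 ∈ {Bb TT, Bb Tt, bb TT, bb Tt}

B/I-1 ? ·: bb|Bb
B/I-2 un ·: bb
B/II-1 un I-1×I-2: bb
B/II-2 un I-1×I-2: bb
B/II-3 un ·: bb
B/III-1 un II-2×II-3: bb
B/III-2 un II-2×II-3: bb
⇒ B over [I-1,I-2,II-1,II-2,II-3,III-1,III-2]: 2 consistent
T/I-1 aff ·: Tt|TT
T/I-2 aff ·: Tt|TT
T/II-1 ? I-1×I-2: tt|Tt|TT
T/II-2 ? I-1×I-2: tt|Tt|TT
T/II-3 aff ·: Tt|TT
T/III-1 aff II-2×II-3: Tt|TT
T/III-2 aff II-2×II-3: Tt|TT
⇒ T over [I-1,I-2,II-1,II-2,II-3,III-1,III-2]: 102 consistent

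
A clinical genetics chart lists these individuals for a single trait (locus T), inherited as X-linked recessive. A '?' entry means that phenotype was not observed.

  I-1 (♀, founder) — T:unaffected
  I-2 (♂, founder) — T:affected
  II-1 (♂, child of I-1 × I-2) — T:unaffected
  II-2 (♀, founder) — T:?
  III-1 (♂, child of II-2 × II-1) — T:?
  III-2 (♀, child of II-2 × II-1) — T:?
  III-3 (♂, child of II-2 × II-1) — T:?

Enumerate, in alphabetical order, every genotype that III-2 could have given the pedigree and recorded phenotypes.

T/I-1 un ·: X^TX^T|X^TX^t
T/I-2 aff ·: X^tY
T/II-1 un I-1×I-2: X^TY
T/II-2 ? ·: X^TX^T|X^TX^t|X^tX^t
T/III-1 ? II-2×II-1: X^TY|X^tY
T/III-2 ? II-2×II-1: X^TX^T|X^TX^t
T/III-3 ? II-2×II-1: X^TY|X^tY
⇒ T over [I-1,I-2,II-1,II-2,III-1,III-2,III-3]: 20 consistent

III-2 ∈ {X^TX^T, X^TX^t}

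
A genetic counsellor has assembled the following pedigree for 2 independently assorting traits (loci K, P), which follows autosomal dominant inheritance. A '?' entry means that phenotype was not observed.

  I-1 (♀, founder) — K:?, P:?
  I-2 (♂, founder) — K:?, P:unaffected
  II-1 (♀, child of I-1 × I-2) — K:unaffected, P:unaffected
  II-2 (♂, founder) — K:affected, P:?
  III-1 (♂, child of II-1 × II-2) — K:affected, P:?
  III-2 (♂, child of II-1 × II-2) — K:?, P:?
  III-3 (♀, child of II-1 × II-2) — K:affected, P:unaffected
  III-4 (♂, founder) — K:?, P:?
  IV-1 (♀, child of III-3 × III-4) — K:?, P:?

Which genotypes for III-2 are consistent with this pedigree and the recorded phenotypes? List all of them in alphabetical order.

III-2 ∈ {Kk Pp, Kk pp, kk Pp, kk pp}

K/I-1 ? ·: kk|Kk
K/I-2 ? ·: kk|Kk
K/II-1 un I-1×I-2: kk
K/II-2 aff ·: Kk|KK
K/III-1 aff II-1×II-2: Kk
K/III-2 ? II-1×II-2: kk|Kk
K/III-3 aff II-1×II-2: Kk
K/III-4 ? ·: kk|Kk|KK
K/IV-1 ? III-3×III-4: kk|Kk|KK
⇒ K over [I-1,I-2,II-1,II-2,III-1,III-2,III-3,III-4,IV-1]: 84 consistent
P/I-1 ? ·: pp|Pp
P/I-2 un ·: pp
P/II-1 un I-1×I-2: pp
P/II-2 ? ·: pp|Pp
P/III-1 ? II-1×II-2: pp|Pp
P/III-2 ? II-1×II-2: pp|Pp
P/III-3 un II-1×II-2: pp
P/III-4 ? ·: pp|Pp|PP
P/IV-1 ? III-3×III-4: pp|Pp
⇒ P over [I-1,I-2,II-1,II-2,III-1,III-2,III-3,III-4,IV-1]: 40 consistent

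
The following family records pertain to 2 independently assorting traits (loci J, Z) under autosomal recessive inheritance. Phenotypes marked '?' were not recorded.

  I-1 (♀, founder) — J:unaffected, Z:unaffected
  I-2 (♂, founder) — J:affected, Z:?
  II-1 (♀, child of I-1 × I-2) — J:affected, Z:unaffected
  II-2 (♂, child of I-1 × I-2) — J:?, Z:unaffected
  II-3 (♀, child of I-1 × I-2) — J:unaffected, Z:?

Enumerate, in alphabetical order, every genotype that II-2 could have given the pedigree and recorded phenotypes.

II-2 ∈ {Jj ZZ, Jj Zz, jj ZZ, jj Zz}

J/I-1 un ·: Jj
J/I-2 aff ·: jj
J/II-1 aff I-1×I-2: jj
J/II-2 ? I-1×I-2: Jj|jj
J/II-3 un I-1×I-2: Jj
⇒ J over [I-1,I-2,II-1,II-2,II-3]: 2 consistent
Z/I-1 un ·: ZZ|Zz
Z/I-2 ? ·: ZZ|Zz|zz
Z/II-1 un I-1×I-2: ZZ|Zz
Z/II-2 un I-1×I-2: ZZ|Zz
Z/II-3 ? I-1×I-2: ZZ|Zz|zz
⇒ Z over [I-1,I-2,II-1,II-2,II-3]: 32 consistent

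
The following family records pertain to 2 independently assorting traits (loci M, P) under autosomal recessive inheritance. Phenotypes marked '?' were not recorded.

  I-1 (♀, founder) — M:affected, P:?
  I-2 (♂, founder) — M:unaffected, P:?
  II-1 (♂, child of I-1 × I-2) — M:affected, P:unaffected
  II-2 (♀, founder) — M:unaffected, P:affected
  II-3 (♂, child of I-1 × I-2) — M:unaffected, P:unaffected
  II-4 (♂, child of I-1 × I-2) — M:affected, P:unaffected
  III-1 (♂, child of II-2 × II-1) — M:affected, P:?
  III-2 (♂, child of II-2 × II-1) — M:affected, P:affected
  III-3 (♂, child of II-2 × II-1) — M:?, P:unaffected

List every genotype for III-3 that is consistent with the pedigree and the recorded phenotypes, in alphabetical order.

III-3 ∈ {Mm Pp, mm Pp}

M/I-1 aff ·: mm
M/I-2 un ·: Mm
M/II-1 aff I-1×I-2: mm
M/II-2 un ·: Mm
M/II-3 un I-1×I-2: Mm
M/II-4 aff I-1×I-2: mm
M/III-1 aff II-2×II-1: mm
M/III-2 aff II-2×II-1: mm
M/III-3 ? II-2×II-1: Mm|mm
⇒ M over [I-1,I-2,II-1,II-2,II-3,II-4,III-1,III-2,III-3]: 2 consistent
P/I-1 ? ·: PP|Pp|pp
P/I-2 ? ·: PP|Pp|pp
P/II-1 un I-1×I-2: Pp
P/II-2 aff ·: pp
P/II-3 un I-1×I-2: PP|Pp
P/II-4 un I-1×I-2: PP|Pp
P/III-1 ? II-2×II-1: Pp|pp
P/III-2 aff II-2×II-1: pp
P/III-3 un II-2×II-1: Pp
⇒ P over [I-1,I-2,II-1,II-2,II-3,II-4,III-1,III-2,III-3]: 32 consistent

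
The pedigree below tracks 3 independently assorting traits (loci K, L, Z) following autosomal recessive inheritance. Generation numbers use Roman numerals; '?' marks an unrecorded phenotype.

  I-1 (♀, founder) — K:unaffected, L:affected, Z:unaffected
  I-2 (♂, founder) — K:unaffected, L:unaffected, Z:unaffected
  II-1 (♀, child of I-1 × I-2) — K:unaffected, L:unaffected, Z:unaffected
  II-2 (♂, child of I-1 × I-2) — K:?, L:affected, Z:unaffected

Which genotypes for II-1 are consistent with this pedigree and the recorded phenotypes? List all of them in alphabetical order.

K/I-1 un ·: KK|Kk
K/I-2 un ·: KK|Kk
K/II-1 un I-1×I-2: KK|Kk
K/II-2 ? I-1×I-2: KK|Kk|kk
⇒ K over [I-1,I-2,II-1,II-2]: 15 consistent
L/I-1 aff ·: ll
L/I-2 un ·: Ll
L/II-1 un I-1×I-2: Ll
L/II-2 aff I-1×I-2: ll
⇒ L over [I-1,I-2,II-1,II-2]: 1 consistent
Z/I-1 un ·: ZZ|Zz
Z/I-2 un ·: ZZ|Zz
Z/II-1 un I-1×I-2: ZZ|Zz
Z/II-2 un I-1×I-2: ZZ|Zz
⇒ Z over [I-1,I-2,II-1,II-2]: 13 consistent

II-1 ∈ {KK Ll ZZ, KK Ll Zz, Kk Ll ZZ, Kk Ll Zz}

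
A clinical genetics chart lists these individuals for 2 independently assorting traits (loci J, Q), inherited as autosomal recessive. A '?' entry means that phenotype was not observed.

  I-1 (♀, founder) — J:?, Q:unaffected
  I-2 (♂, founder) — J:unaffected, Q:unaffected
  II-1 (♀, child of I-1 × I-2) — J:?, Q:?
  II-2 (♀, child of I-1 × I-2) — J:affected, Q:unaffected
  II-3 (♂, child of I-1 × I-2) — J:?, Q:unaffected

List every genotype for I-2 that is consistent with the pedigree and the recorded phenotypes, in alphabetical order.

I-2 ∈ {Jj QQ, Jj Qq}

J/I-1 ? ·: Jj|jj
J/I-2 un ·: Jj
J/II-1 ? I-1×I-2: JJ|Jj|jj
J/II-2 aff I-1×I-2: jj
J/II-3 ? I-1×I-2: JJ|Jj|jj
⇒ J over [I-1,I-2,II-1,II-2,II-3]: 13 consistent
Q/I-1 un ·: QQ|Qq
Q/I-2 un ·: QQ|Qq
Q/II-1 ? I-1×I-2: QQ|Qq|qq
Q/II-2 un I-1×I-2: QQ|Qq
Q/II-3 un I-1×I-2: QQ|Qq
⇒ Q over [I-1,I-2,II-1,II-2,II-3]: 29 consistent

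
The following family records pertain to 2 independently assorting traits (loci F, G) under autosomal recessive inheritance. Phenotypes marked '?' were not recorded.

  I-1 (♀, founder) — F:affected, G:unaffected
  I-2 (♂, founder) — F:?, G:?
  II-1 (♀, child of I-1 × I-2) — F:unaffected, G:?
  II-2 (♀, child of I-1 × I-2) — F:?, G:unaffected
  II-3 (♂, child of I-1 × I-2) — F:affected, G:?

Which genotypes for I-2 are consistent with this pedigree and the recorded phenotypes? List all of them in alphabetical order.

F/I-1 aff ·: ff
F/I-2 ? ·: Ff
F/II-1 un I-1×I-2: Ff
F/II-2 ? I-1×I-2: Ff|ff
F/II-3 aff I-1×I-2: ff
⇒ F over [I-1,I-2,II-1,II-2,II-3]: 2 consistent
G/I-1 un ·: GG|Gg
G/I-2 ? ·: GG|Gg|gg
G/II-1 ? I-1×I-2: GG|Gg|gg
G/II-2 un I-1×I-2: GG|Gg
G/II-3 ? I-1×I-2: GG|Gg|gg
⇒ G over [I-1,I-2,II-1,II-2,II-3]: 40 consistent

I-2 ∈ {Ff GG, Ff Gg, Ff gg}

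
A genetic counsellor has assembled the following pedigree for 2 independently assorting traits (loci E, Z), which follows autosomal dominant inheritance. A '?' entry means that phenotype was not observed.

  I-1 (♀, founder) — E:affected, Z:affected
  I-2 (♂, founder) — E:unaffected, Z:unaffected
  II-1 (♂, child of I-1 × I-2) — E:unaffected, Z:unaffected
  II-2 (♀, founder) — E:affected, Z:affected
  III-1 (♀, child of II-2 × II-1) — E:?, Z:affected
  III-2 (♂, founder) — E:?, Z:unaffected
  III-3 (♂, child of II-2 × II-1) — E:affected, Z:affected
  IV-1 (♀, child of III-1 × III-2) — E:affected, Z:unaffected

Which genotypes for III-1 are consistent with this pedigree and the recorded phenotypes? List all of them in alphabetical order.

E/I-1 aff ·: Ee
E/I-2 un ·: ee
E/II-1 un I-1×I-2: ee
E/II-2 aff ·: Ee|EE
E/III-1 ? II-2×II-1: ee|Ee
E/III-2 ? ·: ee|Ee|EE
E/III-3 aff II-2×II-1: Ee
E/IV-1 aff III-1×III-2: Ee|EE
⇒ E over [I-1,I-2,II-1,II-2,III-1,III-2,III-3,IV-1]: 12 consistent
Z/I-1 aff ·: Zz
Z/I-2 un ·: zz
Z/II-1 un I-1×I-2: zz
Z/II-2 aff ·: Zz|ZZ
Z/III-1 aff II-2×II-1: Zz
Z/III-2 un ·: zz
Z/III-3 aff II-2×II-1: Zz
Z/IV-1 un III-1×III-2: zz
⇒ Z over [I-1,I-2,II-1,II-2,III-1,III-2,III-3,IV-1]: 2 consistent

III-1 ∈ {Ee Zz, ee Zz}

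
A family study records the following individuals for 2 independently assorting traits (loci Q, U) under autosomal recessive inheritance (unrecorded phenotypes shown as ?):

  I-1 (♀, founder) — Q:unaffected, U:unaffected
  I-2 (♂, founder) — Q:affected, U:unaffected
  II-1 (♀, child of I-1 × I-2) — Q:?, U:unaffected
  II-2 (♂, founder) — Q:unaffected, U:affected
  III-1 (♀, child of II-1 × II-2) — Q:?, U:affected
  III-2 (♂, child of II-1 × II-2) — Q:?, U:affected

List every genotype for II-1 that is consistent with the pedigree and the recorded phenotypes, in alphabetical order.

Q/I-1 un ·: QQ|Qq
Q/I-2 aff ·: qq
Q/II-1 ? I-1×I-2: Qq|qq
Q/II-2 un ·: QQ|Qq
Q/III-1 ? II-1×II-2: QQ|Qq|qq
Q/III-2 ? II-1×II-2: QQ|Qq|qq
⇒ Q over [I-1,I-2,II-1,II-2,III-1,III-2]: 31 consistent
U/I-1 un ·: UU|Uu
U/I-2 un ·: UU|Uu
U/II-1 un I-1×I-2: Uu
U/II-2 aff ·: uu
U/III-1 aff II-1×II-2: uu
U/III-2 aff II-1×II-2: uu
⇒ U over [I-1,I-2,II-1,II-2,III-1,III-2]: 3 consistent

II-1 ∈ {Qq Uu, qq Uu}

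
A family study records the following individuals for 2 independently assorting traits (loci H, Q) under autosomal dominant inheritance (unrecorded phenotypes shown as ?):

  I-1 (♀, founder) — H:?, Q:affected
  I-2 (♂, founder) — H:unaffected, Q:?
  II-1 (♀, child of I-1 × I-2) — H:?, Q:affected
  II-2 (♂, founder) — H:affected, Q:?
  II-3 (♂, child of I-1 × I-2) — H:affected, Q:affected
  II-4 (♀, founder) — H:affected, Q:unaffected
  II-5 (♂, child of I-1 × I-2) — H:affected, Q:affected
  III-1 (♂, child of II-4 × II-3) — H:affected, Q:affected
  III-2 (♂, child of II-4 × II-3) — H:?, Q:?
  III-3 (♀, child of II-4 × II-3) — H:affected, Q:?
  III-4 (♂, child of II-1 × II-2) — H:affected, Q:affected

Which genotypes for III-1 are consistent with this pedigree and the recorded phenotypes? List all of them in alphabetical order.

III-1 ∈ {HH Qq, Hh Qq}

H/I-1 ? ·: Hh|HH
H/I-2 un ·: hh
H/II-1 ? I-1×I-2: hh|Hh
H/II-2 aff ·: Hh|HH
H/II-3 aff I-1×I-2: Hh
H/II-4 aff ·: Hh|HH
H/II-5 aff I-1×I-2: Hh
H/III-1 aff II-4×II-3: Hh|HH
H/III-2 ? II-4×II-3: hh|Hh|HH
H/III-3 aff II-4×II-3: Hh|HH
H/III-4 aff II-1×II-2: Hh|HH
⇒ H over [I-1,I-2,II-1,II-2,II-3,II-4,II-5,III-1,III-2,III-3,III-4]: 200 consistent
Q/I-1 aff ·: Qq|QQ
Q/I-2 ? ·: qq|Qq|QQ
Q/II-1 aff I-1×I-2: Qq|QQ
Q/II-2 ? ·: qq|Qq|QQ
Q/II-3 aff I-1×I-2: Qq|QQ
Q/II-4 un ·: qq
Q/II-5 aff I-1×I-2: Qq|QQ
Q/III-1 aff II-4×II-3: Qq
Q/III-2 ? II-4×II-3: qq|Qq
Q/III-3 ? II-4×II-3: qq|Qq
Q/III-4 aff II-1×II-2: Qq|QQ
⇒ Q over [I-1,I-2,II-1,II-2,II-3,II-4,II-5,III-1,III-2,III-3,III-4]: 314 consistent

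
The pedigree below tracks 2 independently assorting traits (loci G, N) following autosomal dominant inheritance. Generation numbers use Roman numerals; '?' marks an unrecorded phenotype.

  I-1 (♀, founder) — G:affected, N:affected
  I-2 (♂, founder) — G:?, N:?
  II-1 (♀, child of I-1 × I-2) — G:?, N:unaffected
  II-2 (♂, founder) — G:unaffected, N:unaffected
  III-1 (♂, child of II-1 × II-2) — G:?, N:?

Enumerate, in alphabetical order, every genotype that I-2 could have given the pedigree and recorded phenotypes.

I-2 ∈ {GG Nn, GG nn, Gg Nn, Gg nn, gg Nn, gg nn}

G/I-1 aff ·: Gg|GG
G/I-2 ? ·: gg|Gg|GG
G/II-1 ? I-1×I-2: gg|Gg|GG
G/II-2 un ·: gg
G/III-1 ? II-1×II-2: gg|Gg
⇒ G over [I-1,I-2,II-1,II-2,III-1]: 16 consistent
N/I-1 aff ·: Nn
N/I-2 ? ·: nn|Nn
N/II-1 un I-1×I-2: nn
N/II-2 un ·: nn
N/III-1 ? II-1×II-2: nn
⇒ N over [I-1,I-2,II-1,II-2,III-1]: 2 consistent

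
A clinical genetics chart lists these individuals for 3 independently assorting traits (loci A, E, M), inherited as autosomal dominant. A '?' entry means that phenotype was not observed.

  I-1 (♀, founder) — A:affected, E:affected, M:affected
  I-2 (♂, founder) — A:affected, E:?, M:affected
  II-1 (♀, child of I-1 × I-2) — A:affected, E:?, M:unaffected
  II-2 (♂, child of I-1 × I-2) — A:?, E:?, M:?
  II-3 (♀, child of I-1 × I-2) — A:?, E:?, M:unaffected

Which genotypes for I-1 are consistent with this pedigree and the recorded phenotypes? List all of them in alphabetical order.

A/I-1 aff ·: Aa|AA
A/I-2 aff ·: Aa|AA
A/II-1 aff I-1×I-2: Aa|AA
A/II-2 ? I-1×I-2: aa|Aa|AA
A/II-3 ? I-1×I-2: aa|Aa|AA
⇒ A over [I-1,I-2,II-1,II-2,II-3]: 35 consistent
E/I-1 aff ·: Ee|EE
E/I-2 ? ·: ee|Ee|EE
E/II-1 ? I-1×I-2: ee|Ee|EE
E/II-2 ? I-1×I-2: ee|Ee|EE
E/II-3 ? I-1×I-2: ee|Ee|EE
⇒ E over [I-1,I-2,II-1,II-2,II-3]: 53 consistent
M/I-1 aff ·: Mm
M/I-2 aff ·: Mm
M/II-1 un I-1×I-2: mm
M/II-2 ? I-1×I-2: mm|Mm|MM
M/II-3 un I-1×I-2: mm
⇒ M over [I-1,I-2,II-1,II-2,II-3]: 3 consistent

I-1 ∈ {AA EE Mm, AA Ee Mm, Aa EE Mm, Aa Ee Mm}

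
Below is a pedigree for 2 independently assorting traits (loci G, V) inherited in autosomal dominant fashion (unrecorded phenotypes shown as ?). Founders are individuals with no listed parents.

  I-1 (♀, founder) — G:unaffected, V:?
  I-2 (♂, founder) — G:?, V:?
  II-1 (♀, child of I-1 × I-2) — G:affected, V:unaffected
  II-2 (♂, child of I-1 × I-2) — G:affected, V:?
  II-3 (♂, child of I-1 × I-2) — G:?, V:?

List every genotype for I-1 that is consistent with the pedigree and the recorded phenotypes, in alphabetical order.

I-1 ∈ {gg Vv, gg vv}

G/I-1 un ·: gg
G/I-2 ? ·: Gg|GG
G/II-1 aff I-1×I-2: Gg
G/II-2 aff I-1×I-2: Gg
G/II-3 ? I-1×I-2: gg|Gg
⇒ G over [I-1,I-2,II-1,II-2,II-3]: 3 consistent
V/I-1 ? ·: vv|Vv
V/I-2 ? ·: vv|Vv
V/II-1 un I-1×I-2: vv
V/II-2 ? I-1×I-2: vv|Vv|VV
V/II-3 ? I-1×I-2: vv|Vv|VV
⇒ V over [I-1,I-2,II-1,II-2,II-3]: 18 consistent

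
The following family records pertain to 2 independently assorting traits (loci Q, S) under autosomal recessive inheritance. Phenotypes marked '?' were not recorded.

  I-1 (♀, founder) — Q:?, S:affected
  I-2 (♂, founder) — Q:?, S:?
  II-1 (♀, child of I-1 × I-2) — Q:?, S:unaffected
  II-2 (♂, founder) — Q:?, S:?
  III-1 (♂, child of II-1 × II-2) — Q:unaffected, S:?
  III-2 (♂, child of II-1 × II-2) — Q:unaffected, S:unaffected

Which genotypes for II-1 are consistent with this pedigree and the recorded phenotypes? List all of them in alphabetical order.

Q/I-1 ? ·: QQ|Qq|qq
Q/I-2 ? ·: QQ|Qq|qq
Q/II-1 ? I-1×I-2: QQ|Qq|qq
Q/II-2 ? ·: QQ|Qq|qq
Q/III-1 un II-1×II-2: QQ|Qq
Q/III-2 un II-1×II-2: QQ|Qq
⇒ Q over [I-1,I-2,II-1,II-2,III-1,III-2]: 95 consistent
S/I-1 aff ·: ss
S/I-2 ? ·: SS|Ss
S/II-1 un I-1×I-2: Ss
S/II-2 ? ·: SS|Ss|ss
S/III-1 ? II-1×II-2: SS|Ss|ss
S/III-2 un II-1×II-2: SS|Ss
⇒ S over [I-1,I-2,II-1,II-2,III-1,III-2]: 24 consistent

II-1 ∈ {QQ Ss, Qq Ss, qq Ss}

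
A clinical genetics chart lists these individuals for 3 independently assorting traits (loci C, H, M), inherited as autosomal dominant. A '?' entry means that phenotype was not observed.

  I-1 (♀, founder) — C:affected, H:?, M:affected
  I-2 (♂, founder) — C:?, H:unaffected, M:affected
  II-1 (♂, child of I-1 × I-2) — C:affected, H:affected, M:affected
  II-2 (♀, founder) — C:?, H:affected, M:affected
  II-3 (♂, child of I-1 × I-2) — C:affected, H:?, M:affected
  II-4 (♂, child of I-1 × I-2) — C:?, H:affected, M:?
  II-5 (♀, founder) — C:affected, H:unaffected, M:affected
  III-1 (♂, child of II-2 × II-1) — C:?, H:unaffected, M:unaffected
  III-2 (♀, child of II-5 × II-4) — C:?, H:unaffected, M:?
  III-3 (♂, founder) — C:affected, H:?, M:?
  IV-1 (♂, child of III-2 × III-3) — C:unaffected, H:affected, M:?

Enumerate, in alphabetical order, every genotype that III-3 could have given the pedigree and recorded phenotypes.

C/I-1 aff ·: Cc|CC
C/I-2 ? ·: cc|Cc|CC
C/II-1 aff I-1×I-2: Cc|CC
C/II-2 ? ·: cc|Cc|CC
C/II-3 aff I-1×I-2: Cc|CC
C/II-4 ? I-1×I-2: cc|Cc|CC
C/II-5 aff ·: Cc|CC
C/III-1 ? II-2×II-1: cc|Cc|CC
C/III-2 ? II-5×II-4: cc|Cc
C/III-3 aff ·: Cc
C/IV-1 un III-2×III-3: cc
⇒ C over [I-1,I-2,II-1,II-2,II-3,II-4,II-5,III-1,III-2,III-3,IV-1]: 397 consistent
H/I-1 ? ·: Hh|HH
H/I-2 un ·: hh
H/II-1 aff I-1×I-2: Hh
H/II-2 aff ·: Hh
H/II-3 ? I-1×I-2: hh|Hh
H/II-4 aff I-1×I-2: Hh
H/II-5 un ·: hh
H/III-1 un II-2×II-1: hh
H/III-2 un II-5×II-4: hh
H/III-3 ? ·: Hh|HH
H/IV-1 aff III-2×III-3: Hh
⇒ H over [I-1,I-2,II-1,II-2,II-3,II-4,II-5,III-1,III-2,III-3,IV-1]: 6 consistent
M/I-1 aff ·: Mm|MM
M/I-2 aff ·: Mm|MM
M/II-1 aff I-1×I-2: Mm
M/II-2 aff ·: Mm
M/II-3 aff I-1×I-2: Mm|MM
M/II-4 ? I-1×I-2: mm|Mm|MM
M/II-5 aff ·: Mm|MM
M/III-1 un II-2×II-1: mm
M/III-2 ? II-5×II-4: mm|Mm|MM
M/III-3 ? ·: mm|Mm|MM
M/IV-1 ? III-2×III-3: mm|Mm|MM
⇒ M over [I-1,I-2,II-1,II-2,II-3,II-4,II-5,III-1,III-2,III-3,IV-1]: 282 consistent

III-3 ∈ {Cc HH MM, Cc HH Mm, Cc HH mm, Cc Hh MM, Cc Hh Mm, Cc Hh mm}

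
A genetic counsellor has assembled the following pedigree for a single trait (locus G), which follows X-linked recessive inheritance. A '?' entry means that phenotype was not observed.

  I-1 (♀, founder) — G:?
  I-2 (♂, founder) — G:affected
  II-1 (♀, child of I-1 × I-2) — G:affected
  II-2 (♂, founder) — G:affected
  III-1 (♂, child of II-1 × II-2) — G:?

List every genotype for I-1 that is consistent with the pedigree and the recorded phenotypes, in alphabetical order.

I-1 ∈ {X^GX^g, X^gX^g}

G/I-1 ? ·: X^GX^g|X^gX^g
G/I-2 aff ·: X^gY
G/II-1 aff I-1×I-2: X^gX^g
G/II-2 aff ·: X^gY
G/III-1 ? II-1×II-2: X^gY
⇒ G over [I-1,I-2,II-1,II-2,III-1]: 2 consistent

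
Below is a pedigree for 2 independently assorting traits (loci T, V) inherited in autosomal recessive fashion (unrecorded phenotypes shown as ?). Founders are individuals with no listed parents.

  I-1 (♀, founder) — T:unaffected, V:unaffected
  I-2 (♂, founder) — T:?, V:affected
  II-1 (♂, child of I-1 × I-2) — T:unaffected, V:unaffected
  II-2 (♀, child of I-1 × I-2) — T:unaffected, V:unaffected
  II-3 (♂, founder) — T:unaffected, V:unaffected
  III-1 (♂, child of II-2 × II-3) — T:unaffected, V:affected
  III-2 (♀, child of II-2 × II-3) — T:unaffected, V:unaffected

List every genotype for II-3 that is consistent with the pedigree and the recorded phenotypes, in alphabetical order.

II-3 ∈ {TT Vv, Tt Vv}

T/I-1 un ·: TT|Tt
T/I-2 ? ·: TT|Tt|tt
T/II-1 un I-1×I-2: TT|Tt
T/II-2 un I-1×I-2: TT|Tt
T/II-3 un ·: TT|Tt
T/III-1 un II-2×II-3: TT|Tt
T/III-2 un II-2×II-3: TT|Tt
⇒ T over [I-1,I-2,II-1,II-2,II-3,III-1,III-2]: 99 consistent
V/I-1 un ·: VV|Vv
V/I-2 aff ·: vv
V/II-1 un I-1×I-2: Vv
V/II-2 un I-1×I-2: Vv
V/II-3 un ·: Vv
V/III-1 aff II-2×II-3: vv
V/III-2 un II-2×II-3: VV|Vv
⇒ V over [I-1,I-2,II-1,II-2,II-3,III-1,III-2]: 4 consistent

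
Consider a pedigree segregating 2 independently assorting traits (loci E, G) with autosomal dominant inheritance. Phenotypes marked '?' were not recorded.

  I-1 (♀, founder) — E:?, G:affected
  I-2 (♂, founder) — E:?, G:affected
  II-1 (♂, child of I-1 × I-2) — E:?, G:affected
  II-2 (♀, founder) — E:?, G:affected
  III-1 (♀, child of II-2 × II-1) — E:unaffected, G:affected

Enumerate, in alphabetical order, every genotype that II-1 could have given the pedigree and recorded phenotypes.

E/I-1 ? ·: ee|Ee|EE
E/I-2 ? ·: ee|Ee|EE
E/II-1 ? I-1×I-2: ee|Ee
E/II-2 ? ·: ee|Ee
E/III-1 un II-2×II-1: ee
⇒ E over [I-1,I-2,II-1,II-2,III-1]: 22 consistent
G/I-1 aff ·: Gg|GG
G/I-2 aff ·: Gg|GG
G/II-1 aff I-1×I-2: Gg|GG
G/II-2 aff ·: Gg|GG
G/III-1 aff II-2×II-1: Gg|GG
⇒ G over [I-1,I-2,II-1,II-2,III-1]: 24 consistent

II-1 ∈ {Ee GG, Ee Gg, ee GG, ee Gg}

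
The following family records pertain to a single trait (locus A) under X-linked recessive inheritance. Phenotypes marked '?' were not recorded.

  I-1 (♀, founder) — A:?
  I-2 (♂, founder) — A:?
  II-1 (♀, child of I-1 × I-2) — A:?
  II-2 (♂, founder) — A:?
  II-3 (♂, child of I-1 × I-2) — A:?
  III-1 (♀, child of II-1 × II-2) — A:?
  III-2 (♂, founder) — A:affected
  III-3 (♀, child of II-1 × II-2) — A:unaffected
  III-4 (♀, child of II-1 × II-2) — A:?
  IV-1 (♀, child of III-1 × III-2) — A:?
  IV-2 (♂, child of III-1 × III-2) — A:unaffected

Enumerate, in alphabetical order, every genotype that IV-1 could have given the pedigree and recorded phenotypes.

IV-1 ∈ {X^AX^a, X^aX^a}

A/I-1 ? ·: X^AX^A|X^AX^a|X^aX^a
A/I-2 ? ·: X^AY|X^aY
A/II-1 ? I-1×I-2: X^AX^A|X^AX^a|X^aX^a
A/II-2 ? ·: X^AY|X^aY
A/II-3 ? I-1×I-2: X^AY|X^aY
A/III-1 ? II-1×II-2: X^AX^A|X^AX^a
A/III-2 aff ·: X^aY
A/III-3 un II-1×II-2: X^AX^A|X^AX^a
A/III-4 ? II-1×II-2: X^AX^A|X^AX^a|X^aX^a
A/IV-1 ? III-1×III-2: X^AX^a|X^aX^a
A/IV-2 un III-1×III-2: X^AY
⇒ A over [I-1,I-2,II-1,II-2,II-3,III-1,III-2,III-3,III-4,IV-1,IV-2]: 111 consistent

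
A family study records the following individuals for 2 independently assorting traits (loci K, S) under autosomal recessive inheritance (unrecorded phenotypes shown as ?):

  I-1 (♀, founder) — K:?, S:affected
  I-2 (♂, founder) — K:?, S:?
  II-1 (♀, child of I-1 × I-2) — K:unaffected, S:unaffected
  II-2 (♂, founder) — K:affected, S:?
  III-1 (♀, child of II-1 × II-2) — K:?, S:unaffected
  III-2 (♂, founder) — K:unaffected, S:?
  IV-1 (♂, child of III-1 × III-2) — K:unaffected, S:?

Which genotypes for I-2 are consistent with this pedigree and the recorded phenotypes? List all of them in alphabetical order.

I-2 ∈ {KK SS, KK Ss, Kk SS, Kk Ss, kk SS, kk Ss}

K/I-1 ? ·: KK|Kk|kk
K/I-2 ? ·: KK|Kk|kk
K/II-1 un I-1×I-2: KK|Kk
K/II-2 aff ·: kk
K/III-1 ? II-1×II-2: Kk|kk
K/III-2 un ·: KK|Kk
K/IV-1 un III-1×III-2: KK|Kk
⇒ K over [I-1,I-2,II-1,II-2,III-1,III-2,IV-1]: 58 consistent
S/I-1 aff ·: ss
S/I-2 ? ·: SS|Ss
S/II-1 un I-1×I-2: Ss
S/II-2 ? ·: SS|Ss|ss
S/III-1 un II-1×II-2: SS|Ss
S/III-2 ? ·: SS|Ss|ss
S/IV-1 ? III-1×III-2: SS|Ss|ss
⇒ S over [I-1,I-2,II-1,II-2,III-1,III-2,IV-1]: 58 consistent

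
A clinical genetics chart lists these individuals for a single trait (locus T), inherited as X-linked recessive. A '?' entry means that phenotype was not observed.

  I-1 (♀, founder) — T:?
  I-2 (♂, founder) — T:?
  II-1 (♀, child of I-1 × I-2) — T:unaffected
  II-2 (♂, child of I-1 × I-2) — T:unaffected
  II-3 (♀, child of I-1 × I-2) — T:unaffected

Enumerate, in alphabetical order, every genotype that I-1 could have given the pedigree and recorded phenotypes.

I-1 ∈ {X^TX^T, X^TX^t}

T/I-1 ? ·: X^TX^T|X^TX^t
T/I-2 ? ·: X^TY|X^tY
T/II-1 un I-1×I-2: X^TX^T|X^TX^t
T/II-2 un I-1×I-2: X^TY
T/II-3 un I-1×I-2: X^TX^T|X^TX^t
⇒ T over [I-1,I-2,II-1,II-2,II-3]: 7 consistent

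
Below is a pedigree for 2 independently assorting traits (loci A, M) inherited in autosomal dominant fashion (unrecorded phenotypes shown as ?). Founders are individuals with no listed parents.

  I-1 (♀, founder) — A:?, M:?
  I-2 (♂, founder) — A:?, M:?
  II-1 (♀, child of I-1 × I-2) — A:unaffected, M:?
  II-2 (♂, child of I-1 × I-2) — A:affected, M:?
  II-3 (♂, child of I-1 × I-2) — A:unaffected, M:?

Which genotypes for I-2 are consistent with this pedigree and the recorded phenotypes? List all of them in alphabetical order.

A/I-1 ? ·: aa|Aa
A/I-2 ? ·: aa|Aa
A/II-1 un I-1×I-2: aa
A/II-2 aff I-1×I-2: Aa|AA
A/II-3 un I-1×I-2: aa
⇒ A over [I-1,I-2,II-1,II-2,II-3]: 4 consistent
M/I-1 ? ·: mm|Mm|MM
M/I-2 ? ·: mm|Mm|MM
M/II-1 ? I-1×I-2: mm|Mm|MM
M/II-2 ? I-1×I-2: mm|Mm|MM
M/II-3 ? I-1×I-2: mm|Mm|MM
⇒ M over [I-1,I-2,II-1,II-2,II-3]: 63 consistent

I-2 ∈ {Aa MM, Aa Mm, Aa mm, aa MM, aa Mm, aa mm}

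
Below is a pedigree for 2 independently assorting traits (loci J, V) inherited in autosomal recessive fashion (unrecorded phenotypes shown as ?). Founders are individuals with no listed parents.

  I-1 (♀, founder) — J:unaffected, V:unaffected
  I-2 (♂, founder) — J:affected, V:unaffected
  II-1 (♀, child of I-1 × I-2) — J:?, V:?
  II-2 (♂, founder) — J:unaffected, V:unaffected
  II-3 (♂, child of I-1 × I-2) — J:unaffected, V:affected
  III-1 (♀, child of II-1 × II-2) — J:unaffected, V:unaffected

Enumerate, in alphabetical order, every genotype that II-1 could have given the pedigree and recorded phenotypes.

II-1 ∈ {Jj VV, Jj Vv, Jj vv, jj VV, jj Vv, jj vv}

J/I-1 un ·: JJ|Jj
J/I-2 aff ·: jj
J/II-1 ? I-1×I-2: Jj|jj
J/II-2 un ·: JJ|Jj
J/II-3 un I-1×I-2: Jj
J/III-1 un II-1×II-2: JJ|Jj
⇒ J over [I-1,I-2,II-1,II-2,II-3,III-1]: 10 consistent
V/I-1 un ·: Vv
V/I-2 un ·: Vv
V/II-1 ? I-1×I-2: VV|Vv|vv
V/II-2 un ·: VV|Vv
V/II-3 aff I-1×I-2: vv
V/III-1 un II-1×II-2: VV|Vv
⇒ V over [I-1,I-2,II-1,II-2,II-3,III-1]: 9 consistent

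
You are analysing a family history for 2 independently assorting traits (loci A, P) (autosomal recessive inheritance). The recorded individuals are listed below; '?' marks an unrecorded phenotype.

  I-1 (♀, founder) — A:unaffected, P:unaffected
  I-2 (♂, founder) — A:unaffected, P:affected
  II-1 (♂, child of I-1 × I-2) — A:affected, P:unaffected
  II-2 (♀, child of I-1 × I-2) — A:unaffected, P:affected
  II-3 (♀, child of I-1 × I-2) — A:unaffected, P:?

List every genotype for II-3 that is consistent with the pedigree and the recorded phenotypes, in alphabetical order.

A/I-1 un ·: Aa
A/I-2 un ·: Aa
A/II-1 aff I-1×I-2: aa
A/II-2 un I-1×I-2: AA|Aa
A/II-3 un I-1×I-2: AA|Aa
⇒ A over [I-1,I-2,II-1,II-2,II-3]: 4 consistent
P/I-1 un ·: Pp
P/I-2 aff ·: pp
P/II-1 un I-1×I-2: Pp
P/II-2 aff I-1×I-2: pp
P/II-3 ? I-1×I-2: Pp|pp
⇒ P over [I-1,I-2,II-1,II-2,II-3]: 2 consistent

II-3 ∈ {AA Pp, AA pp, Aa Pp, Aa pp}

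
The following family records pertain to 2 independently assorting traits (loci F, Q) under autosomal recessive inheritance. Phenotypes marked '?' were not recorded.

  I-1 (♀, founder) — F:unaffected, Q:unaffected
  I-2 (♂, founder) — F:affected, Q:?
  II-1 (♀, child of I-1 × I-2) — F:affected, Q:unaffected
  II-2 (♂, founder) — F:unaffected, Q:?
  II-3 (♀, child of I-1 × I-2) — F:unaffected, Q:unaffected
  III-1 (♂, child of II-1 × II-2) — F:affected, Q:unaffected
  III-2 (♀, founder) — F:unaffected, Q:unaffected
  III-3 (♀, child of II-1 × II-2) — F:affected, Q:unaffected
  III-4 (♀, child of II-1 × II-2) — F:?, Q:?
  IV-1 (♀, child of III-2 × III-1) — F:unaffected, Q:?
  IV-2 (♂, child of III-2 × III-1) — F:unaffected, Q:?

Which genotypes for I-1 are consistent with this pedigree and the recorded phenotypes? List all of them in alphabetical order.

F/I-1 un ·: Ff
F/I-2 aff ·: ff
F/II-1 aff I-1×I-2: ff
F/II-2 un ·: Ff
F/II-3 un I-1×I-2: Ff
F/III-1 aff II-1×II-2: ff
F/III-2 un ·: FF|Ff
F/III-3 aff II-1×II-2: ff
F/III-4 ? II-1×II-2: Ff|ff
F/IV-1 un III-2×III-1: Ff
F/IV-2 un III-2×III-1: Ff
⇒ F over [I-1,I-2,II-1,II-2,II-3,III-1,III-2,III-3,III-4,IV-1,IV-2]: 4 consistent
Q/I-1 un ·: QQ|Qq
Q/I-2 ? ·: QQ|Qq|qq
Q/II-1 un I-1×I-2: QQ|Qq
Q/II-2 ? ·: QQ|Qq|qq
Q/II-3 un I-1×I-2: QQ|Qq
Q/III-1 un II-1×II-2: QQ|Qq
Q/III-2 un ·: QQ|Qq
Q/III-3 un II-1×II-2: QQ|Qq
Q/III-4 ? II-1×II-2: QQ|Qq|qq
Q/IV-1 ? III-2×III-1: QQ|Qq|qq
Q/IV-2 ? III-2×III-1: QQ|Qq|qq
⇒ Q over [I-1,I-2,II-1,II-2,II-3,III-1,III-2,III-3,III-4,IV-1,IV-2]: 2278 consistent

I-1 ∈ {Ff QQ, Ff Qq}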